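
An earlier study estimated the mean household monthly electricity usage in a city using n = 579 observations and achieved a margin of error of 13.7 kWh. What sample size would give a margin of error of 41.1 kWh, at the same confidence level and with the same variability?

n = 65

Margin of error scales as 1/√n, so n₂ = n₁·(E₁/E₂)².
n₂ = 579 × (13.7/41.1)² = 579 × 0.1111 = 64.33
Round up: n₂ = 65.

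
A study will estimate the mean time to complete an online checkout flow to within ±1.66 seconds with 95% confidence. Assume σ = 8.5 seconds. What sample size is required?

For a mean, the margin of error is E = z·σ/√n, so n = (zσ/E)².
At 95% confidence, z = 1.960.
n = (1.960 × 8.5 / 1.66)² = 100.72
Round up: n = 101.

101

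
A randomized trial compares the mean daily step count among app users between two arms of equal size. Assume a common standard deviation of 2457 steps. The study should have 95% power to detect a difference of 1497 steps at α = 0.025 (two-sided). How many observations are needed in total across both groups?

For two equal groups, n per group = 2·((z_{α/2} + z_β)·σ/δ)².
z_{α/2} = 2.241; z_β = 1.645 (power 95%).
n = 2 × (3.886 × 2457 / 1497)² = 2 × 40.68 = 81.36
Round up: n = 82 per group.
Total across both groups: 2 × 82 = 164.

164 total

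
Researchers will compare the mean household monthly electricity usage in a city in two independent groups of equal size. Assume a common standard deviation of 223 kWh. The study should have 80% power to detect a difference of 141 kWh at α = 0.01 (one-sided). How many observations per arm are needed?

51 per group

For two equal groups, n per group = 2·((z_α + z_β)·σ/δ)².
z_α = 2.326; z_β = 0.842 (power 80%).
n = 2 × (3.168 × 223 / 141)² = 2 × 25.10 = 50.20
Round up: n = 51 per group.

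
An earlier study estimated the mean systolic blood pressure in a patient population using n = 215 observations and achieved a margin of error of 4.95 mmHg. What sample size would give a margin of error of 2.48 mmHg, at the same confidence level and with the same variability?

Margin of error scales as 1/√n, so n₂ = n₁·(E₁/E₂)².
n₂ = 215 × (4.95/2.48)² = 215 × 3.984 = 856.56
Round up: n₂ = 857.

857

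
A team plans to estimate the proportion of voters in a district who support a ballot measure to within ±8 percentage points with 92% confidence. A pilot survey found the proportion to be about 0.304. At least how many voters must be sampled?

For a proportion with margin E = 0.08 at 92% confidence, z = 1.751.
n = p̂(1−p̂)(z/E)² = 0.304 × 0.696 × (1.751/0.08)² = 101.36
Round up: n = 102.

102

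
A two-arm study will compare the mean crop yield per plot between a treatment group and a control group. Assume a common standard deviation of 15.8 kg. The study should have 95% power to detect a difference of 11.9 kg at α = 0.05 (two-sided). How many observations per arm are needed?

46 per group

For two equal groups, n per group = 2·((z_{α/2} + z_β)·σ/δ)².
z_{α/2} = 1.960; z_β = 1.645 (power 95%).
n = 2 × (3.605 × 15.8 / 11.9)² = 2 × 22.91 = 45.82
Round up: n = 46 per group.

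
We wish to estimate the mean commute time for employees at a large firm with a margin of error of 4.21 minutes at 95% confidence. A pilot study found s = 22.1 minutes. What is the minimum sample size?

For a mean, the margin of error is E = z·σ/√n, so n = (zσ/E)².
At 95% confidence, z = 1.960.
n = (1.960 × 22.1 / 4.21)² = 105.86
Round up: n = 106.

106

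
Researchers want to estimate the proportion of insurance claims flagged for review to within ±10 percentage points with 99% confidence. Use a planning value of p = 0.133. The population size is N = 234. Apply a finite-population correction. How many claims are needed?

58

For a proportion with margin E = 0.1 at 99% confidence, z = 2.576.
n = p̂(1−p̂)(z/E)² = 0.133 × 0.867 × (2.576/0.1)² = 76.52 — call this n₀.
Finite-population correction with N = 234: n = n₀ / (1 + (n₀−1)/N) = 76.52 / 1.323 = 57.84
Round up: n = 58.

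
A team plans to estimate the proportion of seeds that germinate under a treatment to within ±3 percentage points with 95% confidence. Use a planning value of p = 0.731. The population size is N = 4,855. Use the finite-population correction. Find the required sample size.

716

For a proportion with margin E = 0.03 at 95% confidence, z = 1.960.
n = p̂(1−p̂)(z/E)² = 0.731 × 0.269 × (1.960/0.03)² = 839.34 — call this n₀.
Finite-population correction with N = 4,855: n = n₀ / (1 + (n₀−1)/N) = 839.34 / 1.173 = 715.55
Round up: n = 716.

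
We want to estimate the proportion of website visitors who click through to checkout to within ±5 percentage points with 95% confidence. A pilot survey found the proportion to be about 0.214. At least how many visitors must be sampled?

For a proportion with margin E = 0.05 at 95% confidence, z = 1.960.
n = p̂(1−p̂)(z/E)² = 0.214 × 0.786 × (1.960/0.05)² = 258.47
Round up: n = 259.

259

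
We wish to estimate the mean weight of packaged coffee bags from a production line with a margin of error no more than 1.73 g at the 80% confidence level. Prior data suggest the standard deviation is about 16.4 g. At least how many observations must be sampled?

For a mean, the margin of error is E = z·σ/√n, so n = (zσ/E)².
At 80% confidence, z = 1.282.
n = (1.282 × 16.4 / 1.73)² = 147.70
Round up: n = 148.

148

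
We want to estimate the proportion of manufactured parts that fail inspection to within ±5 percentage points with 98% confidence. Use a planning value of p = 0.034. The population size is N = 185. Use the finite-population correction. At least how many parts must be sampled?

For a proportion with margin E = 0.05 at 98% confidence, z = 2.326.
n = p̂(1−p̂)(z/E)² = 0.034 × 0.966 × (2.326/0.05)² = 71.08 — call this n₀.
Finite-population correction with N = 185: n = n₀ / (1 + (n₀−1)/N) = 71.08 / 1.379 = 51.54
Round up: n = 52.

52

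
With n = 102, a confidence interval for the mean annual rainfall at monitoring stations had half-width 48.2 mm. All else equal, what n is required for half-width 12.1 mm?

Margin of error scales as 1/√n, so n₂ = n₁·(E₁/E₂)².
n₂ = 102 × (48.2/12.1)² = 102 × 15.87 = 1618.74
Round up: n₂ = 1619.

1619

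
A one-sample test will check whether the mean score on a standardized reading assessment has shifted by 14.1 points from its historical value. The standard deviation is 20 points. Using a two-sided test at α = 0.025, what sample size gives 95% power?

31

For a one-sample z-test, n = ((z_{α/2} + z_β)·σ/δ)².
z_{α/2} = 2.241 (two-sided α = 0.025); z_β = 1.645 (power 95% → β = 0.05).
n = (3.886 × 20 / 14.1)² = 30.38
Round up: n = 31.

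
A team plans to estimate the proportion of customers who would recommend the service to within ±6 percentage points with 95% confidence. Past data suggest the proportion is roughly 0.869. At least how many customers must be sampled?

122

For a proportion with margin E = 0.06 at 95% confidence, z = 1.960.
n = p̂(1−p̂)(z/E)² = 0.869 × 0.131 × (1.960/0.06)² = 121.48
Round up: n = 122.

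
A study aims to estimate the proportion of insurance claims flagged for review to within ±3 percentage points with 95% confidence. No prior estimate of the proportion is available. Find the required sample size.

For a proportion with margin E = 0.03 at 95% confidence, z = 1.960.
With no prior estimate, use p = 0.5, which maximizes p(1−p) at 0.25.
n = 0.25 × (z/E)² = 0.25 × (1.960/0.03)² = 1067.11
Round up: n = 1068.

1068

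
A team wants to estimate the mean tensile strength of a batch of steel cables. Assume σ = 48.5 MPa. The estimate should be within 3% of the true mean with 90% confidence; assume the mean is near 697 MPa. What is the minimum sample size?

For a mean, the margin of error is E = z·σ/√n, so n = (zσ/E)².
At 90% confidence, z = 1.645.
E = 3% of 697 = 20.91 MPa.
n = (1.645 × 48.5 / 20.91)² = 14.56
Round up: n = 15.

15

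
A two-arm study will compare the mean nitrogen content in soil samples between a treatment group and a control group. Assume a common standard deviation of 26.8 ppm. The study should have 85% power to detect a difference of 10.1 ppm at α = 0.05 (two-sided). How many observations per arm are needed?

For two equal groups, n per group = 2·((z_{α/2} + z_β)·σ/δ)².
z_{α/2} = 1.960; z_β = 1.036 (power 85%).
n = 2 × (2.996 × 26.8 / 10.1)² = 2 × 63.20 = 126.40
Round up: n = 127 per group.

127 per group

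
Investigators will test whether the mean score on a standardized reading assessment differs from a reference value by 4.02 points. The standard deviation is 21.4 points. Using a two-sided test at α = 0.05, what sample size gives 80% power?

For a one-sample z-test, n = ((z_{α/2} + z_β)·σ/δ)².
z_{α/2} = 1.960 (two-sided α = 0.05); z_β = 0.842 (power 80% → β = 0.2).
n = (2.802 × 21.4 / 4.02)² = 222.49
Round up: n = 223.

223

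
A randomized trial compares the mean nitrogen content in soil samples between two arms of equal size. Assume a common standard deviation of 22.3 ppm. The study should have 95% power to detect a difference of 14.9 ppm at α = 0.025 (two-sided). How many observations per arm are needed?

68 per group

For two equal groups, n per group = 2·((z_{α/2} + z_β)·σ/δ)².
z_{α/2} = 2.241; z_β = 1.645 (power 95%).
n = 2 × (3.886 × 22.3 / 14.9)² = 2 × 33.83 = 67.66
Round up: n = 68 per group.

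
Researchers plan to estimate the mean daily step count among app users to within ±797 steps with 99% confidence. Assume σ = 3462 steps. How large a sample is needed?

For a mean, the margin of error is E = z·σ/√n, so n = (zσ/E)².
At 99% confidence, z = 2.576.
n = (2.576 × 3462 / 797)² = 125.21
Round up: n = 126.

126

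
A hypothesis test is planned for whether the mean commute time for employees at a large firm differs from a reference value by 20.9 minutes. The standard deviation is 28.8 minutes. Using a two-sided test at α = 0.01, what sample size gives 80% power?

n = 23

For a one-sample z-test, n = ((z_{α/2} + z_β)·σ/δ)².
z_{α/2} = 2.576 (two-sided α = 0.01); z_β = 0.842 (power 80% → β = 0.2).
n = (3.418 × 28.8 / 20.9)² = 22.18
Round up: n = 23.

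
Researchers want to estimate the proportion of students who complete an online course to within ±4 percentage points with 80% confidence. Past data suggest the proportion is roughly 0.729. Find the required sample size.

203

For a proportion with margin E = 0.04 at 80% confidence, z = 1.282.
n = p̂(1−p̂)(z/E)² = 0.729 × 0.271 × (1.282/0.04)² = 202.93
Round up: n = 203.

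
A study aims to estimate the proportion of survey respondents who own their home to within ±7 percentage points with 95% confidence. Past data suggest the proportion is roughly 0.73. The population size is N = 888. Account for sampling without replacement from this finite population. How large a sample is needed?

For a proportion with margin E = 0.07 at 95% confidence, z = 1.960.
n = p̂(1−p̂)(z/E)² = 0.73 × 0.27 × (1.960/0.07)² = 154.53 — call this n₀.
Finite-population correction with N = 888: n = n₀ / (1 + (n₀−1)/N) = 154.53 / 1.173 = 131.74
Round up: n = 132.

132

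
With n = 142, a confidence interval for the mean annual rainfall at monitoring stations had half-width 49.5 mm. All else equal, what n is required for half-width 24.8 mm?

566

Margin of error scales as 1/√n, so n₂ = n₁·(E₁/E₂)².
n₂ = 142 × (49.5/24.8)² = 142 × 3.984 = 565.73
Round up: n₂ = 566.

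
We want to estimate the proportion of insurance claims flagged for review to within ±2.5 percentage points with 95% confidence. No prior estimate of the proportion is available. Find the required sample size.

For a proportion with margin E = 0.025 at 95% confidence, z = 1.960.
With no prior estimate, use p = 0.5, which maximizes p(1−p) at 0.25.
n = 0.25 × (z/E)² = 0.25 × (1.960/0.025)² = 1536.64
Round up: n = 1537.

n = 1537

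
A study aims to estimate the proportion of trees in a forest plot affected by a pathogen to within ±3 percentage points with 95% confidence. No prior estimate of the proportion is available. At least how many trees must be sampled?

1068

For a proportion with margin E = 0.03 at 95% confidence, z = 1.960.
With no prior estimate, use p = 0.5, which maximizes p(1−p) at 0.25.
n = 0.25 × (z/E)² = 0.25 × (1.960/0.03)² = 1067.11
Round up: n = 1068.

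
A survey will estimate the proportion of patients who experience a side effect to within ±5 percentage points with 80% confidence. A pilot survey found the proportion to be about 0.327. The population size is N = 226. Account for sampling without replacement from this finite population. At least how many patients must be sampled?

89

For a proportion with margin E = 0.05 at 80% confidence, z = 1.282.
n = p̂(1−p̂)(z/E)² = 0.327 × 0.673 × (1.282/0.05)² = 144.68 — call this n₀.
Finite-population correction with N = 226: n = n₀ / (1 + (n₀−1)/N) = 144.68 / 1.636 = 88.44
Round up: n = 89.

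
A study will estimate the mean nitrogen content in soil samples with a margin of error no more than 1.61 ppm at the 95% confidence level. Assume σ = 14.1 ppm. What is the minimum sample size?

n = 295

For a mean, the margin of error is E = z·σ/√n, so n = (zσ/E)².
At 95% confidence, z = 1.960.
n = (1.960 × 14.1 / 1.61)² = 294.64
Round up: n = 295.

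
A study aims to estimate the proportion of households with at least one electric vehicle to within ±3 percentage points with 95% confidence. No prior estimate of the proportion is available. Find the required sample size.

For a proportion with margin E = 0.03 at 95% confidence, z = 1.960.
With no prior estimate, use p = 0.5, which maximizes p(1−p) at 0.25.
n = 0.25 × (z/E)² = 0.25 × (1.960/0.03)² = 1067.11
Round up: n = 1068.

1068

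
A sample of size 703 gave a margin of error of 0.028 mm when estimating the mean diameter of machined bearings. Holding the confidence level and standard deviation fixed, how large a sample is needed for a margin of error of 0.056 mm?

Margin of error scales as 1/√n, so n₂ = n₁·(E₁/E₂)².
n₂ = 703 × (0.028/0.056)² = 703 × 0.25 = 175.75
Round up: n₂ = 176.

176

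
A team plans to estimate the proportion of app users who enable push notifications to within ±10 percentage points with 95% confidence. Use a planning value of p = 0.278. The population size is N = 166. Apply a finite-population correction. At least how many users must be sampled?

For a proportion with margin E = 0.1 at 95% confidence, z = 1.960.
n = p̂(1−p̂)(z/E)² = 0.278 × 0.722 × (1.960/0.1)² = 77.11 — call this n₀.
Finite-population correction with N = 166: n = n₀ / (1 + (n₀−1)/N) = 77.11 / 1.458 = 52.89
Round up: n = 53.

53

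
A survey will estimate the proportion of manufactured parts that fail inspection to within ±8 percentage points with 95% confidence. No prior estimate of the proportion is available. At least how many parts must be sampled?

n = 151

For a proportion with margin E = 0.08 at 95% confidence, z = 1.960.
With no prior estimate, use p = 0.5, which maximizes p(1−p) at 0.25.
n = 0.25 × (z/E)² = 0.25 × (1.960/0.08)² = 150.06
Round up: n = 151.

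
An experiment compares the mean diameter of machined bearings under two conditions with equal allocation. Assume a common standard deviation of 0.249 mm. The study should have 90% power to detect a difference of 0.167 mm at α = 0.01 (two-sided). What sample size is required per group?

For two equal groups, n per group = 2·((z_{α/2} + z_β)·σ/δ)².
z_{α/2} = 2.576; z_β = 1.282 (power 90%).
n = 2 × (3.858 × 0.249 / 0.167)² = 2 × 33.09 = 66.18
Round up: n = 67 per group.

67 per group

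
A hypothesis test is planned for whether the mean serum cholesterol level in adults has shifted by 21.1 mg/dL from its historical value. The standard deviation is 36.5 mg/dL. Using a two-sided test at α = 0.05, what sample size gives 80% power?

24

For a one-sample z-test, n = ((z_{α/2} + z_β)·σ/δ)².
z_{α/2} = 1.960 (two-sided α = 0.05); z_β = 0.842 (power 80% → β = 0.2).
n = (2.802 × 36.5 / 21.1)² = 23.49
Round up: n = 24.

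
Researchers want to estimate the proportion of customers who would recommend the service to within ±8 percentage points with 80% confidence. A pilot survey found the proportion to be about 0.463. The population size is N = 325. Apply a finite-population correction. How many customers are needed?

For a proportion with margin E = 0.08 at 80% confidence, z = 1.282.
n = p̂(1−p̂)(z/E)² = 0.463 × 0.537 × (1.282/0.08)² = 63.85 — call this n₀.
Finite-population correction with N = 325: n = n₀ / (1 + (n₀−1)/N) = 63.85 / 1.193 = 53.52
Round up: n = 54.

n = 54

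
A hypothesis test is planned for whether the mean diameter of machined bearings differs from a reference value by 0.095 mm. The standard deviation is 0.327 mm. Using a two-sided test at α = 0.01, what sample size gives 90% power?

177

For a one-sample z-test, n = ((z_{α/2} + z_β)·σ/δ)².
z_{α/2} = 2.576 (two-sided α = 0.01); z_β = 1.282 (power 90% → β = 0.1).
n = (3.858 × 0.327 / 0.095)² = 176.35
Round up: n = 177.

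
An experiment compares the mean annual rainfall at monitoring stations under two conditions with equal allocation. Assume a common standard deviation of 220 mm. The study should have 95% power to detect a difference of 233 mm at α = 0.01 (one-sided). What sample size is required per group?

29 per group

For two equal groups, n per group = 2·((z_α + z_β)·σ/δ)².
z_α = 2.326; z_β = 1.645 (power 95%).
n = 2 × (3.971 × 220 / 233)² = 2 × 14.06 = 28.12
Round up: n = 29 per group.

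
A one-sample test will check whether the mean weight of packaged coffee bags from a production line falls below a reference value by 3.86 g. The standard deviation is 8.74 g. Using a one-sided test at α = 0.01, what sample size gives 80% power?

For a one-sample z-test, n = ((z_α + z_β)·σ/δ)².
z_α = 2.326 (one-sided α = 0.01); z_β = 0.842 (power 80% → β = 0.2).
n = (3.168 × 8.74 / 3.86)² = 51.45
Round up: n = 52.

n = 52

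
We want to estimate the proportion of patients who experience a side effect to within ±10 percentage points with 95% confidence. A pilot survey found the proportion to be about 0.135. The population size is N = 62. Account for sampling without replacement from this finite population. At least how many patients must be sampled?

For a proportion with margin E = 0.1 at 95% confidence, z = 1.960.
n = p̂(1−p̂)(z/E)² = 0.135 × 0.865 × (1.960/0.1)² = 44.86 — call this n₀.
Finite-population correction with N = 62: n = n₀ / (1 + (n₀−1)/N) = 44.86 / 1.707 = 26.28
Round up: n = 27.

27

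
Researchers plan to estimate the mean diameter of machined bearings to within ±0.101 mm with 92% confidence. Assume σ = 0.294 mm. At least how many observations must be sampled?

For a mean, the margin of error is E = z·σ/√n, so n = (zσ/E)².
At 92% confidence, z = 1.751.
n = (1.751 × 0.294 / 0.101)² = 25.98
Round up: n = 26.

26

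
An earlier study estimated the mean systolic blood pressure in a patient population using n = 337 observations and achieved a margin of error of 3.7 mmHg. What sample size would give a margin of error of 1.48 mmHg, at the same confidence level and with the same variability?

Margin of error scales as 1/√n, so n₂ = n₁·(E₁/E₂)².
n₂ = 337 × (3.7/1.48)² = 337 × 6.25 = 2106.25
Round up: n₂ = 2107.

2107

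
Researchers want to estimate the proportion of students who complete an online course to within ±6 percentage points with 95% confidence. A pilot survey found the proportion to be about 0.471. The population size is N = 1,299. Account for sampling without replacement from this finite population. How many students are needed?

For a proportion with margin E = 0.06 at 95% confidence, z = 1.960.
n = p̂(1−p̂)(z/E)² = 0.471 × 0.529 × (1.960/0.06)² = 265.88 — call this n₀.
Finite-population correction with N = 1,299: n = n₀ / (1 + (n₀−1)/N) = 265.88 / 1.204 = 220.83
Round up: n = 221.

n = 221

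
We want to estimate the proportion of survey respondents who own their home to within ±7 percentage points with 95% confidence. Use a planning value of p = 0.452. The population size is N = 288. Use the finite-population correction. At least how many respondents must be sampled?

For a proportion with margin E = 0.07 at 95% confidence, z = 1.960.
n = p̂(1−p̂)(z/E)² = 0.452 × 0.548 × (1.960/0.07)² = 194.19 — call this n₀.
Finite-population correction with N = 288: n = n₀ / (1 + (n₀−1)/N) = 194.19 / 1.671 = 116.21
Round up: n = 117.

117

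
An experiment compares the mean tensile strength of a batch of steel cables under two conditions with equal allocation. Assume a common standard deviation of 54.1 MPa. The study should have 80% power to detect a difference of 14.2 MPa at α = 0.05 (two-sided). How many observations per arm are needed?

228 per group

For two equal groups, n per group = 2·((z_{α/2} + z_β)·σ/δ)².
z_{α/2} = 1.960; z_β = 0.842 (power 80%).
n = 2 × (2.802 × 54.1 / 14.2)² = 2 × 113.96 = 227.92
Round up: n = 228 per group.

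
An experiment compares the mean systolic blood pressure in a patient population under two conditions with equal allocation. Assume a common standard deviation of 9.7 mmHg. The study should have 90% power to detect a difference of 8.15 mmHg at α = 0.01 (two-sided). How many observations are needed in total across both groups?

86 total

For two equal groups, n per group = 2·((z_{α/2} + z_β)·σ/δ)².
z_{α/2} = 2.576; z_β = 1.282 (power 90%).
n = 2 × (3.858 × 9.7 / 8.15)² = 2 × 21.08 = 42.16
Round up: n = 43 per group.
Total across both groups: 2 × 43 = 86.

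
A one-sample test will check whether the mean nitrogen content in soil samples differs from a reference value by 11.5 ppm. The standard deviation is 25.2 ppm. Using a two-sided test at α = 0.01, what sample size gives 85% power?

For a one-sample z-test, n = ((z_{α/2} + z_β)·σ/δ)².
z_{α/2} = 2.576 (two-sided α = 0.01); z_β = 1.036 (power 85% → β = 0.15).
n = (3.612 × 25.2 / 11.5)² = 62.65
Round up: n = 63.

63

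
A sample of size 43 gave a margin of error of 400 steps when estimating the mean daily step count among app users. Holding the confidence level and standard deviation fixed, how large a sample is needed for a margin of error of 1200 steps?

5

Margin of error scales as 1/√n, so n₂ = n₁·(E₁/E₂)².
n₂ = 43 × (400/1200)² = 43 × 0.1111 = 4.78
Round up: n₂ = 5.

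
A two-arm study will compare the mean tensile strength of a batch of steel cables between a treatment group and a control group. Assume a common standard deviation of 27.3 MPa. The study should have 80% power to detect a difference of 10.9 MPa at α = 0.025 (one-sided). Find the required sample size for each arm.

For two equal groups, n per group = 2·((z_α + z_β)·σ/δ)².
z_α = 1.960; z_β = 0.842 (power 80%).
n = 2 × (2.802 × 27.3 / 10.9)² = 2 × 49.25 = 98.50
Round up: n = 99 per group.

99 per group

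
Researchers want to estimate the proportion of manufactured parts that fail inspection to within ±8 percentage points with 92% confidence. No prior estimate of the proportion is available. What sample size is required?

120

For a proportion with margin E = 0.08 at 92% confidence, z = 1.751.
With no prior estimate, use p = 0.5, which maximizes p(1−p) at 0.25.
n = 0.25 × (z/E)² = 0.25 × (1.751/0.08)² = 119.77
Round up: n = 120.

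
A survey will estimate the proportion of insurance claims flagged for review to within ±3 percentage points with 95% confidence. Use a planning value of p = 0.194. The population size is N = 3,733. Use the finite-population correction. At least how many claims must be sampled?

567

For a proportion with margin E = 0.03 at 95% confidence, z = 1.960.
n = p̂(1−p̂)(z/E)² = 0.194 × 0.806 × (1.960/0.03)² = 667.43 — call this n₀.
Finite-population correction with N = 3,733: n = n₀ / (1 + (n₀−1)/N) = 667.43 / 1.179 = 566.10
Round up: n = 567.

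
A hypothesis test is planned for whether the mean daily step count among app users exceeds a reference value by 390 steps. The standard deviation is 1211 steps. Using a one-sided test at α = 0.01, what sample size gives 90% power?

For a one-sample z-test, n = ((z_α + z_β)·σ/δ)².
z_α = 2.326 (one-sided α = 0.01); z_β = 1.282 (power 90% → β = 0.1).
n = (3.608 × 1211 / 390)² = 125.51
Round up: n = 126.

126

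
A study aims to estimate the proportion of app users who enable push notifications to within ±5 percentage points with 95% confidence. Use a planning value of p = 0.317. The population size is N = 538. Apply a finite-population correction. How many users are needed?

n = 206

For a proportion with margin E = 0.05 at 95% confidence, z = 1.960.
n = p̂(1−p̂)(z/E)² = 0.317 × 0.683 × (1.960/0.05)² = 332.70 — call this n₀.
Finite-population correction with N = 538: n = n₀ / (1 + (n₀−1)/N) = 332.70 / 1.617 = 205.75
Round up: n = 206.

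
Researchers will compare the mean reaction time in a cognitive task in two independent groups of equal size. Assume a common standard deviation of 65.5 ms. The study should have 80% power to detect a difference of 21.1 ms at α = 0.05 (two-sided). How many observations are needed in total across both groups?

304 total

For two equal groups, n per group = 2·((z_{α/2} + z_β)·σ/δ)².
z_{α/2} = 1.960; z_β = 0.842 (power 80%).
n = 2 × (2.802 × 65.5 / 21.1)² = 2 × 75.66 = 151.32
Round up: n = 152 per group.
Total across both groups: 2 × 152 = 304.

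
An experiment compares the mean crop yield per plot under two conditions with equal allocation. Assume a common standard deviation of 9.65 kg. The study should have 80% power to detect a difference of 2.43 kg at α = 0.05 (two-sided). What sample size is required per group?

248 per group

For two equal groups, n per group = 2·((z_{α/2} + z_β)·σ/δ)².
z_{α/2} = 1.960; z_β = 0.842 (power 80%).
n = 2 × (2.802 × 9.65 / 2.43)² = 2 × 123.82 = 247.64
Round up: n = 248 per group.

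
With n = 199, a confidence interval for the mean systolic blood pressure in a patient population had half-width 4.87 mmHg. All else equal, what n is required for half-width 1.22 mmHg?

Margin of error scales as 1/√n, so n₂ = n₁·(E₁/E₂)².
n₂ = 199 × (4.87/1.22)² = 199 × 15.93 = 3170.07
Round up: n₂ = 3171.

3171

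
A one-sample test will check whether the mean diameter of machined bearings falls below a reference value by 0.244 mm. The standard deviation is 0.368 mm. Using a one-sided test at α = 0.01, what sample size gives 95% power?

n = 36

For a one-sample z-test, n = ((z_α + z_β)·σ/δ)².
z_α = 2.326 (one-sided α = 0.01); z_β = 1.645 (power 95% → β = 0.05).
n = (3.971 × 0.368 / 0.244)² = 35.87
Round up: n = 36.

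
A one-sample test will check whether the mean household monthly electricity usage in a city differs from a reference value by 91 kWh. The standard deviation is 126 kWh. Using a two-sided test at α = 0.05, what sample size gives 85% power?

For a one-sample z-test, n = ((z_{α/2} + z_β)·σ/δ)².
z_{α/2} = 1.960 (two-sided α = 0.05); z_β = 1.036 (power 85% → β = 0.15).
n = (2.996 × 126 / 91)² = 17.21
Round up: n = 18.

18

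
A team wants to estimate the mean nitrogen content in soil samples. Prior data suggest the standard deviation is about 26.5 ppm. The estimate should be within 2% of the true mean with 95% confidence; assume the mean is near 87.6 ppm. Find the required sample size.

For a mean, the margin of error is E = z·σ/√n, so n = (zσ/E)².
At 95% confidence, z = 1.960.
E = 2% of 87.6 = 1.752 ppm.
n = (1.960 × 26.5 / 1.752)² = 878.89
Round up: n = 879.

879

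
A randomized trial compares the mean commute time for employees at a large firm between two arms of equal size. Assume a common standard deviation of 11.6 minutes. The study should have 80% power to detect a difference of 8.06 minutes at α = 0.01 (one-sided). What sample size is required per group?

42 per group

For two equal groups, n per group = 2·((z_α + z_β)·σ/δ)².
z_α = 2.326; z_β = 0.842 (power 80%).
n = 2 × (3.168 × 11.6 / 8.06)² = 2 × 20.79 = 41.58
Round up: n = 42 per group.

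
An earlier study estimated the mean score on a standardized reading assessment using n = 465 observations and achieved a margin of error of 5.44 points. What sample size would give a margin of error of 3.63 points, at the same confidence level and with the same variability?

Margin of error scales as 1/√n, so n₂ = n₁·(E₁/E₂)².
n₂ = 465 × (5.44/3.63)² = 465 × 2.246 = 1044.39
Round up: n₂ = 1045.

n = 1045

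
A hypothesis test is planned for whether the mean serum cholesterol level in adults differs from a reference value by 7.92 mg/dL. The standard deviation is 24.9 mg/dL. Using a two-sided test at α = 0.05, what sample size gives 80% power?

For a one-sample z-test, n = ((z_{α/2} + z_β)·σ/δ)².
z_{α/2} = 1.960 (two-sided α = 0.05); z_β = 0.842 (power 80% → β = 0.2).
n = (2.802 × 24.9 / 7.92)² = 77.60
Round up: n = 78.

78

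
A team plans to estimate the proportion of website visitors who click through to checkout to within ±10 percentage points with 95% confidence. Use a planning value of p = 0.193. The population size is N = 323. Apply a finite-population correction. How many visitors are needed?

For a proportion with margin E = 0.1 at 95% confidence, z = 1.960.
n = p̂(1−p̂)(z/E)² = 0.193 × 0.807 × (1.960/0.1)² = 59.83 — call this n₀.
Finite-population correction with N = 323: n = n₀ / (1 + (n₀−1)/N) = 59.83 / 1.182 = 50.62
Round up: n = 51.

n = 51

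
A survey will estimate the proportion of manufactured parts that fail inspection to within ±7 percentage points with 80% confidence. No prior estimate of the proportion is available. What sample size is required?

84

For a proportion with margin E = 0.07 at 80% confidence, z = 1.282.
With no prior estimate, use p = 0.5, which maximizes p(1−p) at 0.25.
n = 0.25 × (z/E)² = 0.25 × (1.282/0.07)² = 83.85
Round up: n = 84.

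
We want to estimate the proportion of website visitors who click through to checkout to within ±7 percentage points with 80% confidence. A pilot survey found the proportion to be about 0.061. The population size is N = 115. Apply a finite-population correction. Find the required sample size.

For a proportion with margin E = 0.07 at 80% confidence, z = 1.282.
n = p̂(1−p̂)(z/E)² = 0.061 × 0.939 × (1.282/0.07)² = 19.21 — call this n₀.
Finite-population correction with N = 115: n = n₀ / (1 + (n₀−1)/N) = 19.21 / 1.158 = 16.59
Round up: n = 17.

17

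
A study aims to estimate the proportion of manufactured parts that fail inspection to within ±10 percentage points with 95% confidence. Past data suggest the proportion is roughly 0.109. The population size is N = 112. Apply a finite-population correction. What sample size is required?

For a proportion with margin E = 0.1 at 95% confidence, z = 1.960.
n = p̂(1−p̂)(z/E)² = 0.109 × 0.891 × (1.960/0.1)² = 37.31 — call this n₀.
Finite-population correction with N = 112: n = n₀ / (1 + (n₀−1)/N) = 37.31 / 1.324 = 28.18
Round up: n = 29.

29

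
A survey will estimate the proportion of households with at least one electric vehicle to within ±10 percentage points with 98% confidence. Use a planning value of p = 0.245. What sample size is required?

For a proportion with margin E = 0.1 at 98% confidence, z = 2.326.
n = p̂(1−p̂)(z/E)² = 0.245 × 0.755 × (2.326/0.1)² = 100.08
Round up: n = 101.

101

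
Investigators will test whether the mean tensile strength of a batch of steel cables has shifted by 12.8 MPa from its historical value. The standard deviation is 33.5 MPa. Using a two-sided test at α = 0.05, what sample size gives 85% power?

n = 62

For a one-sample z-test, n = ((z_{α/2} + z_β)·σ/δ)².
z_{α/2} = 1.960 (two-sided α = 0.05); z_β = 1.036 (power 85% → β = 0.15).
n = (2.996 × 33.5 / 12.8)² = 61.48
Round up: n = 62.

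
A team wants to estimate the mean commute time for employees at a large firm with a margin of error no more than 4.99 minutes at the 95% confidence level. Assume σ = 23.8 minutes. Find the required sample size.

For a mean, the margin of error is E = z·σ/√n, so n = (zσ/E)².
At 95% confidence, z = 1.960.
n = (1.960 × 23.8 / 4.99)² = 87.39
Round up: n = 88.

88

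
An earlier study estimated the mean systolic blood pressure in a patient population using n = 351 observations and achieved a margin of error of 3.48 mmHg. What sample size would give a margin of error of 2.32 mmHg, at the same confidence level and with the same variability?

790

Margin of error scales as 1/√n, so n₂ = n₁·(E₁/E₂)².
n₂ = 351 × (3.48/2.32)² = 351 × 2.25 = 789.75
Round up: n₂ = 790.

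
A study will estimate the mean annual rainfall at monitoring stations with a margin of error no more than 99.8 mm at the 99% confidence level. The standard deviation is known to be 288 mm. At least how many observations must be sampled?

For a mean, the margin of error is E = z·σ/√n, so n = (zσ/E)².
At 99% confidence, z = 2.576.
n = (2.576 × 288 / 99.8)² = 55.26
Round up: n = 56.

56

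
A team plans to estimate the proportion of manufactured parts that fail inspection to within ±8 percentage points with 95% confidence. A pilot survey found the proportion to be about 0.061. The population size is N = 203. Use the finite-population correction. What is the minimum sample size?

For a proportion with margin E = 0.08 at 95% confidence, z = 1.960.
n = p̂(1−p̂)(z/E)² = 0.061 × 0.939 × (1.960/0.08)² = 34.38 — call this n₀.
Finite-population correction with N = 203: n = n₀ / (1 + (n₀−1)/N) = 34.38 / 1.164 = 29.54
Round up: n = 30.

n = 30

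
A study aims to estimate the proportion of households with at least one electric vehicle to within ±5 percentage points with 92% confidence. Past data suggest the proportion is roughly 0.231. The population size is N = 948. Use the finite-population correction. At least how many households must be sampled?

For a proportion with margin E = 0.05 at 92% confidence, z = 1.751.
n = p̂(1−p̂)(z/E)² = 0.231 × 0.769 × (1.751/0.05)² = 217.86 — call this n₀.
Finite-population correction with N = 948: n = n₀ / (1 + (n₀−1)/N) = 217.86 / 1.229 = 177.27
Round up: n = 178.

n = 178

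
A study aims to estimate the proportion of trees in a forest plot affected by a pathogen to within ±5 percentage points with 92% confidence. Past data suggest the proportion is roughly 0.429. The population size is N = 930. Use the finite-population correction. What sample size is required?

For a proportion with margin E = 0.05 at 92% confidence, z = 1.751.
n = p̂(1−p̂)(z/E)² = 0.429 × 0.571 × (1.751/0.05)² = 300.42 — call this n₀.
Finite-population correction with N = 930: n = n₀ / (1 + (n₀−1)/N) = 300.42 / 1.322 = 227.25
Round up: n = 228.

228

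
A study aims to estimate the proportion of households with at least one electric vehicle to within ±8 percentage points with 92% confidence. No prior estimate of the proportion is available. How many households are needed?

n = 120

For a proportion with margin E = 0.08 at 92% confidence, z = 1.751.
With no prior estimate, use p = 0.5, which maximizes p(1−p) at 0.25.
n = 0.25 × (z/E)² = 0.25 × (1.751/0.08)² = 119.77
Round up: n = 120.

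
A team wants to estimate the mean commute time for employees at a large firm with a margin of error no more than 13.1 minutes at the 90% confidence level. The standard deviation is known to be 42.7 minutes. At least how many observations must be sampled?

29

For a mean, the margin of error is E = z·σ/√n, so n = (zσ/E)².
At 90% confidence, z = 1.645.
n = (1.645 × 42.7 / 13.1)² = 28.75
Round up: n = 29.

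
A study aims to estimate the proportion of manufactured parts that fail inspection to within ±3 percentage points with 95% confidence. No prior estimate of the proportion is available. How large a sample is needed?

1068

For a proportion with margin E = 0.03 at 95% confidence, z = 1.960.
With no prior estimate, use p = 0.5, which maximizes p(1−p) at 0.25.
n = 0.25 × (z/E)² = 0.25 × (1.960/0.03)² = 1067.11
Round up: n = 1068.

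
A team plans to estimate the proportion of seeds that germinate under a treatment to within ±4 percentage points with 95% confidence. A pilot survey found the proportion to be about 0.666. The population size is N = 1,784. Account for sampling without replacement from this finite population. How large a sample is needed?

For a proportion with margin E = 0.04 at 95% confidence, z = 1.960.
n = p̂(1−p̂)(z/E)² = 0.666 × 0.334 × (1.960/0.04)² = 534.09 — call this n₀.
Finite-population correction with N = 1,784: n = n₀ / (1 + (n₀−1)/N) = 534.09 / 1.299 = 411.15
Round up: n = 412.

412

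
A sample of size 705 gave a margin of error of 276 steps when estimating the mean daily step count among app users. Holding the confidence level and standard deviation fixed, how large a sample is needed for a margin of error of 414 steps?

314

Margin of error scales as 1/√n, so n₂ = n₁·(E₁/E₂)².
n₂ = 705 × (276/414)² = 705 × 0.4444 = 313.30
Round up: n₂ = 314.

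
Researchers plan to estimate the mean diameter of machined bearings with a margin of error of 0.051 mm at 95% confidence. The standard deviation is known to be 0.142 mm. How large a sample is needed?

For a mean, the margin of error is E = z·σ/√n, so n = (zσ/E)².
At 95% confidence, z = 1.960.
n = (1.960 × 0.142 / 0.051)² = 29.78
Round up: n = 30.

30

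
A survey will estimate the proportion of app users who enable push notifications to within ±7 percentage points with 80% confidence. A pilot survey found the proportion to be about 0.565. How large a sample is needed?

83

For a proportion with margin E = 0.07 at 80% confidence, z = 1.282.
n = p̂(1−p̂)(z/E)² = 0.565 × 0.435 × (1.282/0.07)² = 82.44
Round up: n = 83.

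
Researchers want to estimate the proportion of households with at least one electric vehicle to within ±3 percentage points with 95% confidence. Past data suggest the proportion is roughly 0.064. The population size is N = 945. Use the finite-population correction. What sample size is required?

202

For a proportion with margin E = 0.03 at 95% confidence, z = 1.960.
n = p̂(1−p̂)(z/E)² = 0.064 × 0.936 × (1.960/0.03)² = 255.70 — call this n₀.
Finite-population correction with N = 945: n = n₀ / (1 + (n₀−1)/N) = 255.70 / 1.27 = 201.34
Round up: n = 202.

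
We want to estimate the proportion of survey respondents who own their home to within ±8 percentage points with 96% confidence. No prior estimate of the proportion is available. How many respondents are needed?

For a proportion with margin E = 0.08 at 96% confidence, z = 2.054.
With no prior estimate, use p = 0.5, which maximizes p(1−p) at 0.25.
n = 0.25 × (z/E)² = 0.25 × (2.054/0.08)² = 164.80
Round up: n = 165.

165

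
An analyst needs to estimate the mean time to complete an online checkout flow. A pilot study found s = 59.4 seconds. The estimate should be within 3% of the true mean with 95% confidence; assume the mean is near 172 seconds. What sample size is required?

510

For a mean, the margin of error is E = z·σ/√n, so n = (zσ/E)².
At 95% confidence, z = 1.960.
E = 3% of 172 = 5.16 seconds.
n = (1.960 × 59.4 / 5.16)² = 509.08
Round up: n = 510.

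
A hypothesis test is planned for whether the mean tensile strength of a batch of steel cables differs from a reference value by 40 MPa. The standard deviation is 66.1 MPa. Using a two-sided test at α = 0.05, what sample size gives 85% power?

For a one-sample z-test, n = ((z_{α/2} + z_β)·σ/δ)².
z_{α/2} = 1.960 (two-sided α = 0.05); z_β = 1.036 (power 85% → β = 0.15).
n = (2.996 × 66.1 / 40)² = 24.51
Round up: n = 25.

n = 25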